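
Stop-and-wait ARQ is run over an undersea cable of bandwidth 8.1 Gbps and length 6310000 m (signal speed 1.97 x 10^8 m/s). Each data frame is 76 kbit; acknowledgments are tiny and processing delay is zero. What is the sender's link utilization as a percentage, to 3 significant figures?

0.0146 %

t_tx = L/R = 76000/8100000000 = 9.38272e-06 s.
t_prop = 6310000/197000000 = 0.0320305 s; RTT = 0.0640609 s.
Cycle = t_tx + RTT = 0.0640703 s.
Utilization = t_tx / cycle = 9.38272e-06/0.0640703 = 0.0146 %.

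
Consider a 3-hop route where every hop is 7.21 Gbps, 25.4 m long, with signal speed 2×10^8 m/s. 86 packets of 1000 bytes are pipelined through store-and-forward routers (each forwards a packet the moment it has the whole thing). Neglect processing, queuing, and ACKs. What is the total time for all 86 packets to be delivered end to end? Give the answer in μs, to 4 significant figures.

Per-hop transmission t_tx = L/R = 8000/7210000000 = 1.10957 μs.
Per-hop propagation t_prop = 25.4/200000000 = 0.127 μs.
Pipeline fill: first packet needs 3·t_tx to clear all hops; remaining 85 packets each add one t_tx.
Total = (3+86-1)·t_tx + 3·t_prop = 88·1.10957 + 3·0.127 = 98.02 μs.

98.02 μs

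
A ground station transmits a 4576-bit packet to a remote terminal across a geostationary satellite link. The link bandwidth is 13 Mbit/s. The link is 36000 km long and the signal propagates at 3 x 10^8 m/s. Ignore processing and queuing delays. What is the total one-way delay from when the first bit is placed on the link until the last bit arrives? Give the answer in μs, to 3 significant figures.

Transmission delay = L/R = 4576 / 13000000 = 352 μs.
Propagation delay = d/s = 36000000 m / 300000000 m/s = 120000 μs.
Total = 120000 μs.

120000 μs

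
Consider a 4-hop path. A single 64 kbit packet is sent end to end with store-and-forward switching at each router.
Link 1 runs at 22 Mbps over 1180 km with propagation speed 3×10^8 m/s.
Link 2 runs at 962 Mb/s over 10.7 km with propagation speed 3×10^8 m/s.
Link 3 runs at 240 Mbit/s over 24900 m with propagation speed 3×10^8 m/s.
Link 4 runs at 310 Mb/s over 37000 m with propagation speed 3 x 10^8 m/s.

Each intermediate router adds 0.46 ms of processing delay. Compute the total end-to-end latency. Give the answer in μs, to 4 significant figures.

9004 μs

L = 64000 bits.
Transmission delays (L/R per hop): 2909.09, 66.5281, 266.667, 206.452 μs; sum = 3448.74 μs.
Propagation delays (d/s per hop): 3933.33, 35.6667, 83, 123.333 μs; sum = 4175.33 μs.
Processing at 3 router(s): 3 × 0.46 ms = 1380 μs.
End-to-end = 9004 μs.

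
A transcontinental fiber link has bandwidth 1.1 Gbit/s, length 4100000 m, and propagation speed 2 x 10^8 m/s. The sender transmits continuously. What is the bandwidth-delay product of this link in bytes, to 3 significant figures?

2820000 bytes

Propagation delay = 4100000 / 200000000 = 0.0205 s.
BDP = R × t_prop = 1100000000 × 0.0205 = 22550000 bits.
In bytes: 22550000/8 = 2820000 bytes.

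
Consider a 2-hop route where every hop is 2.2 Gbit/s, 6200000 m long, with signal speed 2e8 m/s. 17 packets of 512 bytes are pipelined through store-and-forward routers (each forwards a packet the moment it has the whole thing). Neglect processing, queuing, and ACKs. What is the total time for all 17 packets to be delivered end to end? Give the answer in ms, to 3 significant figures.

Per-hop transmission t_tx = L/R = 4096/2200000000 = 0.00186182 ms.
Per-hop propagation t_prop = 6200000/200000000 = 31 ms.
Pipeline fill: first packet needs 2·t_tx to clear all hops; remaining 16 packets each add one t_tx.
Total = (2+17-1)·t_tx + 2·t_prop = 18·0.00186182 + 2·31 = 62.0 ms.

62.0 ms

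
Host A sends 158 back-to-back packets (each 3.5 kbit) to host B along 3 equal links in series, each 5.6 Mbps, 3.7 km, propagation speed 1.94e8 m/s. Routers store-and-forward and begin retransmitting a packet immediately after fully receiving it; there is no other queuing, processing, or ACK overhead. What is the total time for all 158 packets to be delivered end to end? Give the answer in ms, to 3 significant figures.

100 ms

Per-hop transmission t_tx = L/R = 3500/5600000 = 0.625 ms.
Per-hop propagation t_prop = 3700/194000000 = 0.0190722 ms.
Pipeline fill: first packet needs 3·t_tx to clear all hops; remaining 157 packets each add one t_tx.
Total = (3+158-1)·t_tx + 3·t_prop = 160·0.625 + 3·0.0190722 = 100 ms.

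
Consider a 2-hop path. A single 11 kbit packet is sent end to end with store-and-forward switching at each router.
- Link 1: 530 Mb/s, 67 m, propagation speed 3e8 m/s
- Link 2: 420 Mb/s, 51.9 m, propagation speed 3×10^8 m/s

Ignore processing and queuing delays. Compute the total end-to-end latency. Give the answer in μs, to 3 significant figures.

L = 11000 bits.
Transmission delays (L/R per hop): 20.7547, 26.1905 μs; sum = 46.9452 μs.
Propagation delays (d/s per hop): 0.223333, 0.173 μs; sum = 0.396333 μs.
End-to-end = 47.3 μs.

47.3 μs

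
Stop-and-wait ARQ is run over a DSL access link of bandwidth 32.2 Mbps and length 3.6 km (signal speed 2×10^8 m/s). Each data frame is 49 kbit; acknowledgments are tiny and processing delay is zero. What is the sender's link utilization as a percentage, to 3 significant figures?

97.7 %

t_tx = L/R = 49000/3.22e+07 = 0.00152174 s.
t_prop = 3600/200000000 = 1.8e-05 s; RTT = 3.6e-05 s.
Cycle = t_tx + RTT = 0.00155774 s.
Utilization = t_tx / cycle = 0.00152174/0.00155774 = 97.7 %.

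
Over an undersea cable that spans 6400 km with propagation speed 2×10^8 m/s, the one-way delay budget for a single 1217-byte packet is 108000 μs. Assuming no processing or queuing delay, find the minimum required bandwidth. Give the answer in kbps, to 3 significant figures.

L = 9736 bits.
Propagation delay = 6400000 / 200000000 = 32000 μs.
Transmission budget = 108000 − 32000 = 76000 μs.
R ≥ L / t_tx = 9736 bits / 0.076 s = 128 kbps.

128 kbps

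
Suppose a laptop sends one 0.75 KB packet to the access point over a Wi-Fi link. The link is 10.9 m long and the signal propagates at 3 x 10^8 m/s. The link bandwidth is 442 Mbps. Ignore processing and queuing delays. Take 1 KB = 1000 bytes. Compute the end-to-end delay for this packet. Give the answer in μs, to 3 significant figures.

L = 6000 bits.
Transmission delay = L/R = 6000 / 442000000 = 13.5747 μs.
Propagation delay = d/s = 10.9 m / 300000000 m/s = 0.0363333 μs.
Total = 13.6 μs.

13.6 μs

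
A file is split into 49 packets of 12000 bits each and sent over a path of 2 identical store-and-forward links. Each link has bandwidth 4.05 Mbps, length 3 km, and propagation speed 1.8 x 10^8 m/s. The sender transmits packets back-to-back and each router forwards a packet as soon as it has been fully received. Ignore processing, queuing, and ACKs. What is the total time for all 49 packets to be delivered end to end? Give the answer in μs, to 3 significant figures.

Per-hop transmission t_tx = L/R = 12000/4050000 = 2962.96 μs.
Per-hop propagation t_prop = 3000/180000000 = 16.6667 μs.
Pipeline fill: first packet needs 2·t_tx to clear all hops; remaining 48 packets each add one t_tx.
Total = (2+49-1)·t_tx + 2·t_prop = 50·2962.96 + 2·16.6667 = 148000 μs.

148000 μs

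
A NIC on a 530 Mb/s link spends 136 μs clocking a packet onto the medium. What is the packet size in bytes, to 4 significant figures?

9010 bytes

L = R × t_tx = 530000000 b/s × 0.000136 s = 72080 bits.
In bytes: 72080 / 8 = 9010 bytes.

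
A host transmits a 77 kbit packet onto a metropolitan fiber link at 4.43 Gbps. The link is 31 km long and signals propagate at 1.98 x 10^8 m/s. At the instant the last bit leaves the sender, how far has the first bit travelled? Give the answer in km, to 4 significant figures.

3.442 km

t_tx = L/R = 77000/4430000000 = 1.73815e-05 s.
Distance = s × t_tx = 198000000 × 1.73815e-05 = 3.442 km.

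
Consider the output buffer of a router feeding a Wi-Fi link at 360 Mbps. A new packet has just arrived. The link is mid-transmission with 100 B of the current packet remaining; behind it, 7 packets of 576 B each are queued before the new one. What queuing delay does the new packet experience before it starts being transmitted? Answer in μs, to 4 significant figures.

Each queued packet: L/R = 4608/360000000 = 12.8 μs.
7 queued → 89.6 μs.
Plus remaining 800 bits of current packet: 2.22222 μs.
Queuing delay = 91.82 μs.

91.82 μs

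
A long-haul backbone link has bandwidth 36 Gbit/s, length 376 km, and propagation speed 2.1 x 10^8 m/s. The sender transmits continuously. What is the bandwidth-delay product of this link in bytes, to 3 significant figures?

8060000 bytes

Propagation delay = 376000 / 210000000 = 0.00179048 s.
BDP = R × t_prop = 36000000000 × 0.00179048 = 64457100 bits.
In bytes: 64457100/8 = 8060000 bytes.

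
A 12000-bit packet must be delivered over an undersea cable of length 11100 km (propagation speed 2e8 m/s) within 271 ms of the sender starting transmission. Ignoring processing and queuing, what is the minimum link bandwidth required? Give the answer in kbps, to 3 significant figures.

Propagation delay = 11100000 / 200000000 = 55.5 ms.
Transmission budget = 271 − 55.5 = 215.5 ms.
R ≥ L / t_tx = 12000 bits / 0.2155 s = 55.7 kbps.

55.7 kbps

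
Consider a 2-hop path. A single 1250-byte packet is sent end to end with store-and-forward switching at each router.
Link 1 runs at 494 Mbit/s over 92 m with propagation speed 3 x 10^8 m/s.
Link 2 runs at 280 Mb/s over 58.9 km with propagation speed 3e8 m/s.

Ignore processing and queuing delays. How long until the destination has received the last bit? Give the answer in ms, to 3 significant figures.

0.253 ms

L = 1250 × 8 = 10000 bits.
Transmission delays (L/R per hop): 0.0202429, 0.0357143 ms; sum = 0.0559572 ms.
Propagation delays (d/s per hop): 0.000306667, 0.196333 ms; sum = 0.19664 ms.
End-to-end = 0.253 ms.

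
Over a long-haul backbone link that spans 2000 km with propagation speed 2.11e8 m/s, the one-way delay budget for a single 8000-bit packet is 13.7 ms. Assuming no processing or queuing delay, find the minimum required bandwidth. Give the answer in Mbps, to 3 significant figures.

1.90 Mbps

Propagation delay = 2000000 / 211000000 = 9.47867 ms.
Transmission budget = 13.7 − 9.47867 = 4.22133 ms.
R ≥ L / t_tx = 8000 bits / 0.00422133 s = 1.90 Mbps.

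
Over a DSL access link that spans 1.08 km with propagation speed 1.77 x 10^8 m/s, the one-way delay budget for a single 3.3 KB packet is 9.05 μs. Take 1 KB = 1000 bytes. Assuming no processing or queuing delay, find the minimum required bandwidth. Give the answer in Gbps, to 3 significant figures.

8.95 Gbps

L = 26400 bits.
Propagation delay = 1080 / 177000000 = 6.10169 μs.
Transmission budget = 9.05 − 6.10169 = 2.94831 μs.
R ≥ L / t_tx = 26400 bits / 2.94831e-06 s = 8.95 Gbps.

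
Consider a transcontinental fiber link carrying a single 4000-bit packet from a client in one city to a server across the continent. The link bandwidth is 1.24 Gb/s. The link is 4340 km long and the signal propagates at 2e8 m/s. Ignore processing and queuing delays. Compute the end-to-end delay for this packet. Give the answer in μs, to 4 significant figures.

Transmission delay = L/R = 4000 / 1240000000 = 3.22581 μs.
Propagation delay = d/s = 4340000 m / 200000000 m/s = 21700 μs.
Total = 21700 μs.

21700 μs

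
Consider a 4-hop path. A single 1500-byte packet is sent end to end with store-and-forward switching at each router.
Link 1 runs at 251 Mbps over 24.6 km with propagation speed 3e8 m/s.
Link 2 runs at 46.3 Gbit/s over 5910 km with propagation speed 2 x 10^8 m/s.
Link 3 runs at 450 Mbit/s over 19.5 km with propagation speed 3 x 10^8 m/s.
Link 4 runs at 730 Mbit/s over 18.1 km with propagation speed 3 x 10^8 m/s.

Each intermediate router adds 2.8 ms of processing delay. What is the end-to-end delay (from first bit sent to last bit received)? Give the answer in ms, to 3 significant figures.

38.2 ms

L = 1500 × 8 = 12000 bits.
Transmission delays (L/R per hop): 0.0478088, 0.000259179, 0.0266667, 0.0164384 ms; sum = 0.091173 ms.
Propagation delays (d/s per hop): 0.082, 29.55, 0.065, 0.0603333 ms; sum = 29.7573 ms.
Processing at 3 router(s): 3 × 2.8 ms = 8.4 ms.
End-to-end = 38.2 ms.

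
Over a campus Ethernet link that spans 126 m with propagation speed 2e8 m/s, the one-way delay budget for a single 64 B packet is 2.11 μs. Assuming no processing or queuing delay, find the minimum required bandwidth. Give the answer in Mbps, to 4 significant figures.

345.9 Mbps

L = 512 bits.
Propagation delay = 126 / 200000000 = 0.63 μs.
Transmission budget = 2.11 − 0.63 = 1.48 μs.
R ≥ L / t_tx = 512 bits / 1.48e-06 s = 345.9 Mbps.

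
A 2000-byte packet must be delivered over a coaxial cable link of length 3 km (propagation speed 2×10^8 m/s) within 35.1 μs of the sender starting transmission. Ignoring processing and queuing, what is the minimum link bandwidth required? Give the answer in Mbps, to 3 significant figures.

L = 16000 bits.
Propagation delay = 3000 / 200000000 = 15 μs.
Transmission budget = 35.1 − 15 = 20.1 μs.
R ≥ L / t_tx = 16000 bits / 2.01e-05 s = 796 Mbps.

796 Mbps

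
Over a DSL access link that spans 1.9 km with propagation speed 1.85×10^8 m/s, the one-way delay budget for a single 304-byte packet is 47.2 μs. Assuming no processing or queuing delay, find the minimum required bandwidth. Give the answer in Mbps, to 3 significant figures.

65.9 Mbps

L = 2432 bits.
Propagation delay = 1900 / 185000000 = 10.2703 μs.
Transmission budget = 47.2 − 10.2703 = 36.9297 μs.
R ≥ L / t_tx = 2432 bits / 3.69297e-05 s = 65.9 Mbps.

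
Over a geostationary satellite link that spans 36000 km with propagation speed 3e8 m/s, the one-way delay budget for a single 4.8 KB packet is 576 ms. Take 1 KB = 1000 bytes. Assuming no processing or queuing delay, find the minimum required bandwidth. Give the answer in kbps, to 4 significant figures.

84.21 kbps

L = 38400 bits.
Propagation delay = 36000000 / 300000000 = 120 ms.
Transmission budget = 576 − 120 = 456 ms.
R ≥ L / t_tx = 38400 bits / 0.456 s = 84.21 kbps.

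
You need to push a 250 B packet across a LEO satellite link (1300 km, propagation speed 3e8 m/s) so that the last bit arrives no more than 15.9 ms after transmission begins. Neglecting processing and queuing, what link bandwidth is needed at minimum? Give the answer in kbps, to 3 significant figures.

L = 2000 bits.
Propagation delay = 1300000 / 300000000 = 4.33333 ms.
Transmission budget = 15.9 − 4.33333 = 11.5667 ms.
R ≥ L / t_tx = 2000 bits / 0.0115667 s = 173 kbps.

173 kbps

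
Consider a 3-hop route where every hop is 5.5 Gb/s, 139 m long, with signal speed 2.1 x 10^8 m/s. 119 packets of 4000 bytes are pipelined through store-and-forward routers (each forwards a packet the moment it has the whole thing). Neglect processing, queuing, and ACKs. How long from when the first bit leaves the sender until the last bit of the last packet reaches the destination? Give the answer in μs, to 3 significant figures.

Per-hop transmission t_tx = L/R = 32000/5500000000 = 5.81818 μs.
Per-hop propagation t_prop = 139/210000000 = 0.661905 μs.
Pipeline fill: first packet needs 3·t_tx to clear all hops; remaining 118 packets each add one t_tx.
Total = (3+119-1)·t_tx + 3·t_prop = 121·5.81818 + 3·0.661905 = 706 μs.

706 μs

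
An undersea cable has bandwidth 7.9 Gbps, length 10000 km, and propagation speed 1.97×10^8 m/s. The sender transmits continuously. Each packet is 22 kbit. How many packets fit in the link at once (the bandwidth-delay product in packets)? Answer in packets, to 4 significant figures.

Propagation delay = 10000000 / 197000000 = 0.0507614 s.
BDP = R × t_prop = 7900000000 × 0.0507614 = 401015000 bits.
In packets of 22000 bits: 18230 packets.

18230 packets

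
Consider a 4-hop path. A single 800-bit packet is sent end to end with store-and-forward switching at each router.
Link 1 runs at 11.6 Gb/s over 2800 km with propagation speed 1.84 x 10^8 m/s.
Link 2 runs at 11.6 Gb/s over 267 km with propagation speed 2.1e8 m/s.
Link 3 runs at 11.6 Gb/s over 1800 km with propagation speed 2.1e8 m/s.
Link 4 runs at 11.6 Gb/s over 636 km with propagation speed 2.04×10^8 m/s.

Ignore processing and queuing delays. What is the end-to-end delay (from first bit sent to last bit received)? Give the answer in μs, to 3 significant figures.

28200 μs

Transmission delay per hop = L/R = 800/11600000000 = 0.0689655 μs; 4 hops → 0.275862 μs.
Propagation delays (d/s per hop): 15217.4, 1271.43, 8571.43, 3117.65 μs; sum = 28177.9 μs.
End-to-end = 28200 μs.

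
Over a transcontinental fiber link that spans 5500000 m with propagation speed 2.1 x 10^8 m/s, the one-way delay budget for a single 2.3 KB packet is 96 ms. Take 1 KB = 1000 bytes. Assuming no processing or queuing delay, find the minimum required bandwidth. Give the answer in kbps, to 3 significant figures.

L = 18400 bits.
Propagation delay = 5500000 / 210000000 = 26.1905 ms.
Transmission budget = 96 − 26.1905 = 69.8095 ms.
R ≥ L / t_tx = 18400 bits / 0.0698095 s = 264 kbps.

264 kbps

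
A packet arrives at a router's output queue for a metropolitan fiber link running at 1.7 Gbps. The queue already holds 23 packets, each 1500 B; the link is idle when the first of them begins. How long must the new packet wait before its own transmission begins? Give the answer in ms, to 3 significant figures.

0.162 ms

Each queued packet: L/R = 12000/1700000000 = 0.00705882 ms.
23 queued → 0.162353 ms.
Queuing delay = 0.162 ms.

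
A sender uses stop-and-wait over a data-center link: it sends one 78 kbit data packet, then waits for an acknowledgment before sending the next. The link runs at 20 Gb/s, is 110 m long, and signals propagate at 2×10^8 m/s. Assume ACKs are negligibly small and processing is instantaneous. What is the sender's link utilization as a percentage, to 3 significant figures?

t_tx = L/R = 78000/20000000000 = 3.9e-06 s.
t_prop = 110/200000000 = 5.5e-07 s; RTT = 1.1e-06 s.
Cycle = t_tx + RTT = 5e-06 s.
Utilization = t_tx / cycle = 3.9e-06/5e-06 = 78.0 %.

78.0 %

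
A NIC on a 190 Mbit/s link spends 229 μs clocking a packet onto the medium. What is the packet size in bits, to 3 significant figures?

L = R × t_tx = 190000000 b/s × 0.000229 s = 43510 bits.

43500 bits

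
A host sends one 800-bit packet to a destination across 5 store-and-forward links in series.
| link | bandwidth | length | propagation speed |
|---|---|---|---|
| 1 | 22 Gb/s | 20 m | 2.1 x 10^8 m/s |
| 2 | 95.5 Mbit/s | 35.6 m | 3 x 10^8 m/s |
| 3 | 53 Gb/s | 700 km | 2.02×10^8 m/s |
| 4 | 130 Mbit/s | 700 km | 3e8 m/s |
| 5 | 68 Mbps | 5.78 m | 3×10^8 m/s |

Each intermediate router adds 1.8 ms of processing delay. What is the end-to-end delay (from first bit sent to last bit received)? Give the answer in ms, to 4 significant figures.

13.03 ms

Transmission delays (L/R per hop): 3.63636e-05, 0.00837696, 1.50943e-05, 0.00615385, 0.0117647 ms; sum = 0.026347 ms.
Propagation delays (d/s per hop): 9.52381e-05, 0.000118667, 3.46535, 2.33333, 1.92667e-05 ms; sum = 5.79891 ms.
Processing at 4 router(s): 4 × 1.8 ms = 7.2 ms.
End-to-end = 13.03 ms.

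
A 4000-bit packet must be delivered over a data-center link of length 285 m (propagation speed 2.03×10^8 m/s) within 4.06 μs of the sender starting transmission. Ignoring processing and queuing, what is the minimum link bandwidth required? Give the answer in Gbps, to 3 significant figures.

1.51 Gbps

Propagation delay = 285 / 2.03e+08 = 1.40394 μs.
Transmission budget = 4.06 − 1.40394 = 2.65606 μs.
R ≥ L / t_tx = 4000 bits / 2.65606e-06 s = 1.51 Gbps.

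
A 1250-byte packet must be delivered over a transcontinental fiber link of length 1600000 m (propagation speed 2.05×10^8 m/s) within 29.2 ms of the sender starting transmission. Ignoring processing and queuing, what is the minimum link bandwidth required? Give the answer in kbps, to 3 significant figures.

L = 10000 bits.
Propagation delay = 1600000 / 2.05e+08 = 7.80488 ms.
Transmission budget = 29.2 − 7.80488 = 21.3951 ms.
R ≥ L / t_tx = 10000 bits / 0.0213951 s = 467 kbps.

467 kbps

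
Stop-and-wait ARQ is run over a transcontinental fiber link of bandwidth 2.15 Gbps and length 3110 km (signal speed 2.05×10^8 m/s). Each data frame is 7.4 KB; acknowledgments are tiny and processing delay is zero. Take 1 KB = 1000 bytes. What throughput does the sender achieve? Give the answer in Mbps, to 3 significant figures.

t_tx = L/R = 59200/2150000000 = 2.75349e-05 s.
t_prop = 3110000/2.05e+08 = 0.0151707 s; RTT = 0.0303415 s.
Cycle = t_tx + RTT = 0.030369 s.
Throughput = L / cycle = 59200 / 0.030369 = 1.95 Mbps.

1.95 Mbps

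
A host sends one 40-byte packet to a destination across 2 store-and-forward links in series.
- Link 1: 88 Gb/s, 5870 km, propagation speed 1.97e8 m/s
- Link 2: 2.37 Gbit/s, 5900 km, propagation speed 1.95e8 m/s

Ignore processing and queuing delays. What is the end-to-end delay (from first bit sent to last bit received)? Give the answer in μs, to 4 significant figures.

60050 μs

L = 40 × 8 = 320 bits.
Transmission delays (L/R per hop): 0.00363636, 0.135021 μs; sum = 0.138657 μs.
Propagation delays (d/s per hop): 29797, 30256.4 μs; sum = 60053.4 μs.
End-to-end = 60050 μs.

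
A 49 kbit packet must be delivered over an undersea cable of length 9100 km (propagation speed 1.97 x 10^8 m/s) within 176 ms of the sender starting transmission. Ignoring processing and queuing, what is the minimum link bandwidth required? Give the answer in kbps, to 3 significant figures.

Propagation delay = 9100000 / 197000000 = 46.1929 ms.
Transmission budget = 176 − 46.1929 = 129.807 ms.
R ≥ L / t_tx = 49000 bits / 0.129807 s = 377 kbps.

377 kbps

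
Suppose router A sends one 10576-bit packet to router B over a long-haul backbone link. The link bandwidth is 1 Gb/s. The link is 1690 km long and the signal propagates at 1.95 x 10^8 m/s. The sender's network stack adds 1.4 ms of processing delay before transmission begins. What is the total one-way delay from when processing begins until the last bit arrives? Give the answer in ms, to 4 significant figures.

Transmission delay = L/R = 10576 / 1000000000 = 0.010576 ms.
Propagation delay = d/s = 1690000 m / 195000000 m/s = 8.66667 ms.
Plus processing delay 1.4 ms = 1.4 ms.
Total = 10.08 ms.

10.08 ms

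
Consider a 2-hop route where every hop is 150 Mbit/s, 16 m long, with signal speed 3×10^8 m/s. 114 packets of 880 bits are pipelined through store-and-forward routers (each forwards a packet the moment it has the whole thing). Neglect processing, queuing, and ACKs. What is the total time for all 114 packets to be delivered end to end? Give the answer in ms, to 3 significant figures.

0.675 ms

Per-hop transmission t_tx = L/R = 880/150000000 = 0.00586667 ms.
Per-hop propagation t_prop = 16/300000000 = 5.33333e-05 ms.
Pipeline fill: first packet needs 2·t_tx to clear all hops; remaining 113 packets each add one t_tx.
Total = (2+114-1)·t_tx + 2·t_prop = 115·0.00586667 + 2·5.33333e-05 = 0.675 ms.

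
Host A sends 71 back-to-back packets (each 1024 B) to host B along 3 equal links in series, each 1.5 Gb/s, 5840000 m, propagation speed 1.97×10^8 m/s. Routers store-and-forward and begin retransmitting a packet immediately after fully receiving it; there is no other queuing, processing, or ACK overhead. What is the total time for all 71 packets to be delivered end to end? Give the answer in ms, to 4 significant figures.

89.33 ms

Per-hop transmission t_tx = L/R = 8192/1500000000 = 0.00546133 ms.
Per-hop propagation t_prop = 5840000/197000000 = 29.6447 ms.
Pipeline fill: first packet needs 3·t_tx to clear all hops; remaining 70 packets each add one t_tx.
Total = (3+71-1)·t_tx + 3·t_prop = 73·0.00546133 + 3·29.6447 = 89.33 ms.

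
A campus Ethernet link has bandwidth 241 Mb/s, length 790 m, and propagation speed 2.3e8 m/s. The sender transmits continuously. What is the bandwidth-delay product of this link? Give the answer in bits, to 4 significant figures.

827.8 bits

Propagation delay = 790 / 2.3e+08 = 3.43478e-06 s.
BDP = R × t_prop = 241000000 × 3.43478e-06 = 827.783 bits.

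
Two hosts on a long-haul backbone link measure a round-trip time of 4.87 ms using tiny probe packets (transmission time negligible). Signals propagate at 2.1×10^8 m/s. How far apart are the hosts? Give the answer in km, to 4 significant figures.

511.4 km

One-way propagation = RTT/2 = 2.435 ms.
d = s × t = 210000000 × 0.002435 = 511.4 km.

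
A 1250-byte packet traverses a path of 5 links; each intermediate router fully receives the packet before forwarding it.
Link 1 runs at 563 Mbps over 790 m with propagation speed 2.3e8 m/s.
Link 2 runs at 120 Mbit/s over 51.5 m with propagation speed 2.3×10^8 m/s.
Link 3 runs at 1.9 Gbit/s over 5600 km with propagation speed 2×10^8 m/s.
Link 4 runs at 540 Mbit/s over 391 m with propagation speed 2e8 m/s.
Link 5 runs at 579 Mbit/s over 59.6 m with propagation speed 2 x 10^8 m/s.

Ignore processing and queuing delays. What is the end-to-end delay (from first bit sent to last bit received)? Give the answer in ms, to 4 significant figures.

L = 1250 × 8 = 10000 bits.
Transmission delays (L/R per hop): 0.017762, 0.0833333, 0.00526316, 0.0185185, 0.0172712 ms; sum = 0.142148 ms.
Propagation delays (d/s per hop): 0.00343478, 0.000223913, 28, 0.001955, 0.000298 ms; sum = 28.0059 ms.
End-to-end = 28.15 ms.

28.15 ms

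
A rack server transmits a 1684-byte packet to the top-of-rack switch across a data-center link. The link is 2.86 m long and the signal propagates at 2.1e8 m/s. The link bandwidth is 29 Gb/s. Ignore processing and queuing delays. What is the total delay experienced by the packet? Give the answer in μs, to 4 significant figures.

0.4782 μs

L = 1684 × 8 = 13472 bits.
Transmission delay = L/R = 13472 / 29000000000 = 0.464552 μs.
Propagation delay = d/s = 2.86 m / 210000000 m/s = 0.013619 μs.
Total = 0.4782 μs.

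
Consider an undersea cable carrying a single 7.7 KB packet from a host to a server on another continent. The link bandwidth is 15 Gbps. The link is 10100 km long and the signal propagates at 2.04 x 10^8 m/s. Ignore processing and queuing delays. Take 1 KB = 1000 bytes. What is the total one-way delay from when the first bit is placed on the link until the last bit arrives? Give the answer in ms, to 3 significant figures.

49.5 ms

L = 61600 bits.
Transmission delay = L/R = 61600 / 15000000000 = 0.00410667 ms.
Propagation delay = d/s = 10100000 m / 204000000 m/s = 49.5098 ms.
Total = 49.5 ms.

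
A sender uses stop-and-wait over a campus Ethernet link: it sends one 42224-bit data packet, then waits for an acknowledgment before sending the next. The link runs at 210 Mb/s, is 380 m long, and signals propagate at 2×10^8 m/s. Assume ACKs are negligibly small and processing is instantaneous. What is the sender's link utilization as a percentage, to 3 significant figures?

t_tx = L/R = 42224/210000000 = 0.000201067 s.
t_prop = 380/200000000 = 1.9e-06 s; RTT = 3.8e-06 s.
Cycle = t_tx + RTT = 0.000204867 s.
Utilization = t_tx / cycle = 0.000201067/0.000204867 = 98.1 %.

98.1 %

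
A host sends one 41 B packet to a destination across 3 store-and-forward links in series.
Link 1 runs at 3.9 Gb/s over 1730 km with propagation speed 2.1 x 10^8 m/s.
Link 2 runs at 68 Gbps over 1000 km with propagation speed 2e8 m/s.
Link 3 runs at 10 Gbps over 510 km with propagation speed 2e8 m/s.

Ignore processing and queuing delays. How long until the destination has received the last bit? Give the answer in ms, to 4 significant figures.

L = 41 × 8 = 328 bits.
Transmission delays (L/R per hop): 8.41026e-05, 4.82353e-06, 3.28e-05 ms; sum = 0.000121726 ms.
Propagation delays (d/s per hop): 8.2381, 5, 2.55 ms; sum = 15.7881 ms.
End-to-end = 15.79 ms.

15.79 ms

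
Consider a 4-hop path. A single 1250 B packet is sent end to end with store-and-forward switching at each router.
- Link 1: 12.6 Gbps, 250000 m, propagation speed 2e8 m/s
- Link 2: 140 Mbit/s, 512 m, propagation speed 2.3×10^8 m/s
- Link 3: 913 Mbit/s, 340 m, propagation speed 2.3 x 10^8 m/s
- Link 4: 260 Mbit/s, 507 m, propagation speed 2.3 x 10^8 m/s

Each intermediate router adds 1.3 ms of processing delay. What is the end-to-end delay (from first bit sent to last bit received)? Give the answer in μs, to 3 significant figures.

5280 μs

L = 1250 × 8 = 10000 bits.
Transmission delays (L/R per hop): 0.793651, 71.4286, 10.9529, 38.4615 μs; sum = 121.637 μs.
Propagation delays (d/s per hop): 1250, 2.22609, 1.47826, 2.20435 μs; sum = 1255.91 μs.
Processing at 3 router(s): 3 × 1.3 ms = 3900 μs.
End-to-end = 5280 μs.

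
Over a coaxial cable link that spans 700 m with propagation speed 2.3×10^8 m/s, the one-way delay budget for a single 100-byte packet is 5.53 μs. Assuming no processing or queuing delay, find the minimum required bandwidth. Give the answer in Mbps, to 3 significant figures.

L = 800 bits.
Propagation delay = 700 / 2.3e+08 = 3.04348 μs.
Transmission budget = 5.53 − 3.04348 = 2.48652 μs.
R ≥ L / t_tx = 800 bits / 2.48652e-06 s = 322 Mbps.

322 Mbps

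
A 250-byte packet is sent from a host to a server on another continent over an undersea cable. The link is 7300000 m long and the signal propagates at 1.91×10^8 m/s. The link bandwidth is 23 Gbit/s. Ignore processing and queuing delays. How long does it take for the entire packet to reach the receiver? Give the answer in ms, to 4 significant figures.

38.22 ms

L = 250 × 8 = 2000 bits.
Transmission delay = L/R = 2000 / 23000000000 = 8.69565e-05 ms.
Propagation delay = d/s = 7300000 m / 191000000 m/s = 38.2199 ms.
Total = 38.22 ms.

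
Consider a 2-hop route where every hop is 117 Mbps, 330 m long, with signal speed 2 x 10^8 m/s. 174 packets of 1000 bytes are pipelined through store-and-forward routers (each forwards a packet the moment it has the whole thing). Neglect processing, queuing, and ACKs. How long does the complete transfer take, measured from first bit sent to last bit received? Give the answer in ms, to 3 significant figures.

12.0 ms

Per-hop transmission t_tx = L/R = 8000/117000000 = 0.0683761 ms.
Per-hop propagation t_prop = 330/200000000 = 0.00165 ms.
Pipeline fill: first packet needs 2·t_tx to clear all hops; remaining 173 packets each add one t_tx.
Total = (2+174-1)·t_tx + 2·t_prop = 175·0.0683761 + 2·0.00165 = 12.0 ms.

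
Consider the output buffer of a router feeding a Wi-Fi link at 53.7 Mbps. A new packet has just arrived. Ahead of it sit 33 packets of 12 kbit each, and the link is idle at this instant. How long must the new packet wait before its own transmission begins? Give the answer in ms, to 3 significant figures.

Each queued packet: L/R = 12000/53700000 = 0.223464 ms.
33 queued → 7.3743 ms.
Queuing delay = 7.37 ms.

7.37 ms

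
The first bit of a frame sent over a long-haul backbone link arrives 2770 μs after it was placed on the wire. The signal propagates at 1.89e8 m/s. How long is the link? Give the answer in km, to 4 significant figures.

523.5 km

d = s × t_prop = 189000000 × 0.00277 = 523.5 km.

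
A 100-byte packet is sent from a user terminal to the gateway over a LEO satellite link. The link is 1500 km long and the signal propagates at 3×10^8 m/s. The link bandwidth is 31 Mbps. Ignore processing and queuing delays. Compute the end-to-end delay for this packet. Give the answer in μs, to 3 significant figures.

5030 μs

L = 100 × 8 = 800 bits.
Transmission delay = L/R = 800 / 31000000 = 25.8065 μs.
Propagation delay = d/s = 1500000 m / 300000000 m/s = 5000 μs.
Total = 5030 μs.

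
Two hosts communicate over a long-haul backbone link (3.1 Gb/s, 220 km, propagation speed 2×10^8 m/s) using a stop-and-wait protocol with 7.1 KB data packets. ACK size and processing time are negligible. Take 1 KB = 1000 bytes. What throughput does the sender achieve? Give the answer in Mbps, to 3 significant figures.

25.6 Mbps

t_tx = L/R = 56800/3100000000 = 1.83226e-05 s.
t_prop = 220000/200000000 = 0.0011 s; RTT = 0.0022 s.
Cycle = t_tx + RTT = 0.00221832 s.
Throughput = L / cycle = 56800 / 0.00221832 = 25.6 Mbps.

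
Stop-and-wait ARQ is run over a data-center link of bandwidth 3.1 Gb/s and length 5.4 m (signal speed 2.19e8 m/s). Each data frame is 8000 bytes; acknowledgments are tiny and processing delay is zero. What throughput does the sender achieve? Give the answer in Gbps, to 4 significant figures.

t_tx = L/R = 64000/3100000000 = 2.06452e-05 s.
t_prop = 5.4/219000000 = 2.46575e-08 s; RTT = 4.93151e-08 s.
Cycle = t_tx + RTT = 2.06945e-05 s.
Throughput = L / cycle = 64000 / 2.06945e-05 = 3.093 Gbps.

3.093 Gbps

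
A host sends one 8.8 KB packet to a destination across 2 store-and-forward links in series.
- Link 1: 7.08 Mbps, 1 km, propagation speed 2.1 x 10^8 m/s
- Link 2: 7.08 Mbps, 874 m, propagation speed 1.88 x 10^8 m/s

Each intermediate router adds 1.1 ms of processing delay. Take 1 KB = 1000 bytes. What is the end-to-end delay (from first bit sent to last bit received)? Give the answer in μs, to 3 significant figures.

21000 μs

L = 70400 bits.
Transmission delay per hop = L/R = 70400/7080000 = 9943.5 μs; 2 hops → 19887 μs.
Propagation delays (d/s per hop): 4.7619, 4.64894 μs; sum = 9.41084 μs.
Processing at 1 router(s): 1 × 1.1 ms = 1100 μs.
End-to-end = 21000 μs.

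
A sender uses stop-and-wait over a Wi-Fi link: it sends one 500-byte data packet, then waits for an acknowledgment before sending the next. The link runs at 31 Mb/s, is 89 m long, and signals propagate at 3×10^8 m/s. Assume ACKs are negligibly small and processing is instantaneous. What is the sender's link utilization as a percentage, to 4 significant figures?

99.54 %

t_tx = L/R = 4000/31000000 = 0.000129032 s.
t_prop = 89/300000000 = 2.96667e-07 s; RTT = 5.93333e-07 s.
Cycle = t_tx + RTT = 0.000129626 s.
Utilization = t_tx / cycle = 0.000129032/0.000129626 = 99.54 %.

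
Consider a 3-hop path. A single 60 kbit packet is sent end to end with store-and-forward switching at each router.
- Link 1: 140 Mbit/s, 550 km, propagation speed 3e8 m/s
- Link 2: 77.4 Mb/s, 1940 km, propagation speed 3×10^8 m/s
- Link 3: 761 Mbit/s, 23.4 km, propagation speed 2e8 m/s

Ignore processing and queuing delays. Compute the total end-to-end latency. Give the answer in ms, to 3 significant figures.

9.70 ms

L = 60000 bits.
Transmission delays (L/R per hop): 0.428571, 0.775194, 0.0788436 ms; sum = 1.28261 ms.
Propagation delays (d/s per hop): 1.83333, 6.46667, 0.117 ms; sum = 8.417 ms.
End-to-end = 9.70 ms.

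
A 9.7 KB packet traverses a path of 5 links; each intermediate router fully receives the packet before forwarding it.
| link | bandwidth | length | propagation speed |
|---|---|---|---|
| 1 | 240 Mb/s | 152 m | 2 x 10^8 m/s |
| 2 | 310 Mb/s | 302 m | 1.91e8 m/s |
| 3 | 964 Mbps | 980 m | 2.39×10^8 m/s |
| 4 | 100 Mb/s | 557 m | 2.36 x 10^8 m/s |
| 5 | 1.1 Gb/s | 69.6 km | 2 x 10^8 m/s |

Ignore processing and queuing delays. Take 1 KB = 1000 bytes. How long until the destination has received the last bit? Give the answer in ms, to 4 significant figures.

L = 77600 bits.
Transmission delays (L/R per hop): 0.323333, 0.250323, 0.0804979, 0.776, 0.0705455 ms; sum = 1.5007 ms.
Propagation delays (d/s per hop): 0.00076, 0.00158115, 0.00410042, 0.00236017, 0.348 ms; sum = 0.356802 ms.
End-to-end = 1.858 ms.

1.858 ms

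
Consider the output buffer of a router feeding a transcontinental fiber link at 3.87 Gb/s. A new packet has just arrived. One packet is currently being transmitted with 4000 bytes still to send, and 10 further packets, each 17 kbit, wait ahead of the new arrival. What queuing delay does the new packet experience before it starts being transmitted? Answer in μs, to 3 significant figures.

52.2 μs

Each queued packet: L/R = 17000/3870000000 = 4.39276 μs.
10 queued → 43.9276 μs.
Plus remaining 32000 bits of current packet: 8.26873 μs.
Queuing delay = 52.2 μs.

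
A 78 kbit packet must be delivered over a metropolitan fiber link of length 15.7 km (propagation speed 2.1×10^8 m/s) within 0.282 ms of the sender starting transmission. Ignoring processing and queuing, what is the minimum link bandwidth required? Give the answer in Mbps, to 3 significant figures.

376 Mbps

Propagation delay = 15700 / 210000000 = 0.0747619 ms.
Transmission budget = 0.282 − 0.0747619 = 0.207238 ms.
R ≥ L / t_tx = 78000 bits / 0.000207238 s = 376 Mbps.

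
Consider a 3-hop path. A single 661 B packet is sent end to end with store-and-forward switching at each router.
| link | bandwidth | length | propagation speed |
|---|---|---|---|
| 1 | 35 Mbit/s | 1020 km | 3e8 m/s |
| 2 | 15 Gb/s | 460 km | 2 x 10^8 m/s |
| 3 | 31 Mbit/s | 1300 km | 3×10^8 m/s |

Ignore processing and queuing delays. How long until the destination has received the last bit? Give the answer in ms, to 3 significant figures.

L = 661 × 8 = 5288 bits.
Transmission delays (L/R per hop): 0.151086, 0.000352533, 0.170581 ms; sum = 0.322019 ms.
Propagation delays (d/s per hop): 3.4, 2.3, 4.33333 ms; sum = 10.0333 ms.
End-to-end = 10.4 ms.

10.4 ms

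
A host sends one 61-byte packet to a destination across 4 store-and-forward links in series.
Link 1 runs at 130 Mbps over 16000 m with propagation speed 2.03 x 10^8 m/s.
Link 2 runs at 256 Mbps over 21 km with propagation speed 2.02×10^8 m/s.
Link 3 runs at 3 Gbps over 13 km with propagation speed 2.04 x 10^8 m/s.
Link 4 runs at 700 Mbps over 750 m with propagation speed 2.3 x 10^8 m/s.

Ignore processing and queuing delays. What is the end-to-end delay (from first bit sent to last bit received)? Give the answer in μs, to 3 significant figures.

L = 61 × 8 = 488 bits.
Transmission delays (L/R per hop): 3.75385, 1.90625, 0.162667, 0.697143 μs; sum = 6.51991 μs.
Propagation delays (d/s per hop): 78.8177, 103.96, 63.7255, 3.26087 μs; sum = 249.764 μs.
End-to-end = 256 μs.

256 μs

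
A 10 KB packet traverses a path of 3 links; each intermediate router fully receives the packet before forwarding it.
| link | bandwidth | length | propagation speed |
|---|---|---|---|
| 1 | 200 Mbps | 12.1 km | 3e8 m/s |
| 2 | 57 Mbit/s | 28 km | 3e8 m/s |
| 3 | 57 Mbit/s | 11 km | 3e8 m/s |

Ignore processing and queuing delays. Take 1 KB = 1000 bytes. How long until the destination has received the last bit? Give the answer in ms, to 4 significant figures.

3.377 ms

L = 80000 bits.
Transmission delays (L/R per hop): 0.4, 1.40351, 1.40351 ms; sum = 3.20702 ms.
Propagation delays (d/s per hop): 0.0403333, 0.0933333, 0.0366667 ms; sum = 0.170333 ms.
End-to-end = 3.377 ms.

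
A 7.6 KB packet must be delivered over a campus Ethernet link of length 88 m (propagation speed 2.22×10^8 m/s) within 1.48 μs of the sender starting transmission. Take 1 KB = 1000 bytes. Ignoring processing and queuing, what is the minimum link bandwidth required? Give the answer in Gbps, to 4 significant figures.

L = 60800 bits.
Propagation delay = 88 / 2.22e+08 = 0.396396 μs.
Transmission budget = 1.48 − 0.396396 = 1.0836 μs.
R ≥ L / t_tx = 60800 bits / 1.0836e-06 s = 56.11 Gbps.

56.11 Gbps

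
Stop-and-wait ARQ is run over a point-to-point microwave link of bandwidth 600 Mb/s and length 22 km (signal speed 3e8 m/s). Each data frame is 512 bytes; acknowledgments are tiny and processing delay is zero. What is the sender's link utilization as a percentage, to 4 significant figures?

4.448 %

t_tx = L/R = 4096/600000000 = 6.82667e-06 s.
t_prop = 22000/300000000 = 7.33333e-05 s; RTT = 0.000146667 s.
Cycle = t_tx + RTT = 0.000153493 s.
Utilization = t_tx / cycle = 6.82667e-06/0.000153493 = 4.448 %.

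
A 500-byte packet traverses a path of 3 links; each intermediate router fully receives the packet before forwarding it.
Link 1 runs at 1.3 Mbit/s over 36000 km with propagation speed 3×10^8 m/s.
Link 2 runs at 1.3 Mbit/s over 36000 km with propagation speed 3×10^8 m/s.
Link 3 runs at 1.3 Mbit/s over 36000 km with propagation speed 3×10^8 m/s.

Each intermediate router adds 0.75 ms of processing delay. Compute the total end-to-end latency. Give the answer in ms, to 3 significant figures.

371 ms

L = 500 × 8 = 4000 bits.
Transmission delay per hop = L/R = 4000/1300000 = 3.07692 ms; 3 hops → 9.23077 ms.
Propagation delays (d/s per hop): 120, 120, 120 ms; sum = 360 ms.
Processing at 2 router(s): 2 × 0.75 ms = 1.5 ms.
End-to-end = 371 ms.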